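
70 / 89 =0.79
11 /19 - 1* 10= -179 /19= -9.42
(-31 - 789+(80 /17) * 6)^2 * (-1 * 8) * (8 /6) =-5797491200 /867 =-6686841.06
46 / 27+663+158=22213 / 27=822.70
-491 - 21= -512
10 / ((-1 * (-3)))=10 / 3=3.33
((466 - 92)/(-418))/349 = -17/6631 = -0.00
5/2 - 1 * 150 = -295/2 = -147.50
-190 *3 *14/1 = -7980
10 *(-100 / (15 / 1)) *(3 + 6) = -600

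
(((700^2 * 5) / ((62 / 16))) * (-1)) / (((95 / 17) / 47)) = -3132080000 / 589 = -5317623.09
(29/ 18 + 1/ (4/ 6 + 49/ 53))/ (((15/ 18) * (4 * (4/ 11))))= 10199/ 5520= 1.85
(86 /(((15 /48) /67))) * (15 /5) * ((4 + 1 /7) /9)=2673568 /105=25462.55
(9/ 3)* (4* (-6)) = -72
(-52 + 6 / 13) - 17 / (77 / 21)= -8033 / 143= -56.17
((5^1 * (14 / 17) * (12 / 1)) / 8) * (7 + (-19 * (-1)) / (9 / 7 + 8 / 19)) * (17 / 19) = 432180 / 4313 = 100.20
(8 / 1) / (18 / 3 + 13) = 8 / 19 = 0.42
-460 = -460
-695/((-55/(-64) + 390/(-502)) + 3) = -11164480/49517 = -225.47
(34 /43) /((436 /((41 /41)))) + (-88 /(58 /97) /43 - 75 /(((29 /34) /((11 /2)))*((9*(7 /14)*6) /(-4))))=166924421 /2446614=68.23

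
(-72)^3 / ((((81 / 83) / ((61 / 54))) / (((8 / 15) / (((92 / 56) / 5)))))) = -145166336 / 207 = -701286.65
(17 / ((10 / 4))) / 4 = 17 / 10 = 1.70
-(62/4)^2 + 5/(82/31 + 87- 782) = -20626563/85852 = -240.26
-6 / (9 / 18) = -12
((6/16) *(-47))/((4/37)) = -5217/32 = -163.03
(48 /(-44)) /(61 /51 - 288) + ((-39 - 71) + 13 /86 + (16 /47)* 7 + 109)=1000196001 /650345674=1.54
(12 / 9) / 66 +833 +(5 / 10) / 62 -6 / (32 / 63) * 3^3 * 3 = -6078301 / 49104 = -123.78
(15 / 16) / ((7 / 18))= 135 / 56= 2.41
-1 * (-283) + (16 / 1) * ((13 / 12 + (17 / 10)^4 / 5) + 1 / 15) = 1025396 / 3125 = 328.13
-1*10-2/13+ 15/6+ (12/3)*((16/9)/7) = -10873/1638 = -6.64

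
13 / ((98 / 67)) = 871 / 98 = 8.89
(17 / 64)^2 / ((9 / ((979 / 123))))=282931 / 4534272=0.06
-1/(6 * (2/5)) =-5/12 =-0.42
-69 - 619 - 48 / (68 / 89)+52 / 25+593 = -66191 / 425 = -155.74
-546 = -546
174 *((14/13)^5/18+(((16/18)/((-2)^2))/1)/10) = 33173158/1856465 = 17.87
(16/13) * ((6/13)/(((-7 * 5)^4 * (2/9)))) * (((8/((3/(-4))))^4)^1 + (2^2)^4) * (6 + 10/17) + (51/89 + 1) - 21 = -19.28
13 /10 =1.30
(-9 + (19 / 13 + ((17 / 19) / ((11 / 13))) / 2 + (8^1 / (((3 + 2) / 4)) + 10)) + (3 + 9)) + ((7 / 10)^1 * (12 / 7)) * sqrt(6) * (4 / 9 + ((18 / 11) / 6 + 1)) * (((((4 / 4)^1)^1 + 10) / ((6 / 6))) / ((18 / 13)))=581173 / 27170 + 442 * sqrt(6) / 27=61.49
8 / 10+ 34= 34.80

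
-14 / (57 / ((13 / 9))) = -182 / 513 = -0.35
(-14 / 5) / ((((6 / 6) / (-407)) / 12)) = 68376 / 5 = 13675.20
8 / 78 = 0.10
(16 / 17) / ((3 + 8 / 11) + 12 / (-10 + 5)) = 880 / 1241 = 0.71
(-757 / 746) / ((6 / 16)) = -3028 / 1119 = -2.71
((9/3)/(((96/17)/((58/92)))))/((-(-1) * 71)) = 493/104512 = 0.00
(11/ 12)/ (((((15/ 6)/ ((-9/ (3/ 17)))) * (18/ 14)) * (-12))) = 1.21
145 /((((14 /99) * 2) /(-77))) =-157905 /4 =-39476.25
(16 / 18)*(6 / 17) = 16 / 51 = 0.31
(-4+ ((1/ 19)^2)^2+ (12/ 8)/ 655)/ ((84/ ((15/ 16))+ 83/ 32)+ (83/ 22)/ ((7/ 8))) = -840827392944/ 20297763820297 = -0.04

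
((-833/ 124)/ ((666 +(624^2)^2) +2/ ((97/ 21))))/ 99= -80801/ 180537313103768016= -0.00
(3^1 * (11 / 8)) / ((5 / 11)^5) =5314683 / 25000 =212.59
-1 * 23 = -23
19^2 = 361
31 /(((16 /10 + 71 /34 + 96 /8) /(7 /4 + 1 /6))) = 60605 /16002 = 3.79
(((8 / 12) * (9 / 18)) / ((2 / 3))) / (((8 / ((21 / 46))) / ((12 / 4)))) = 63 / 736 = 0.09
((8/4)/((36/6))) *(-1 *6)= -2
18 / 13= 1.38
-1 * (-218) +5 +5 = 228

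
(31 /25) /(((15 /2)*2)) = 31 /375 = 0.08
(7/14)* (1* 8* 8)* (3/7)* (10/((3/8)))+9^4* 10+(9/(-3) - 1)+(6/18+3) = 1385476/21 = 65975.05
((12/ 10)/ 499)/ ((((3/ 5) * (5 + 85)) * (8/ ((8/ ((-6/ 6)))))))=-1/ 22455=-0.00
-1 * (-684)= 684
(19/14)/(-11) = -19/154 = -0.12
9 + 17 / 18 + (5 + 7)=395 / 18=21.94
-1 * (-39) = 39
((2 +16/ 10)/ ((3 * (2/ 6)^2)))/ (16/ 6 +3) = 162/ 85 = 1.91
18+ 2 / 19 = 344 / 19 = 18.11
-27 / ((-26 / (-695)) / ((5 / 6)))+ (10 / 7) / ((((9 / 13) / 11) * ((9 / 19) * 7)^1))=-122717635 / 206388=-594.60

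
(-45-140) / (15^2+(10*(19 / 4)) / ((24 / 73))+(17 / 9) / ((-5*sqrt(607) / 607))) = -35434530000 / 70724392337-36230400*sqrt(607) / 70724392337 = -0.51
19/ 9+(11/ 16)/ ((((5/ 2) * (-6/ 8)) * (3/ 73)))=-613/ 90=-6.81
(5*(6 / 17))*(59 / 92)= 885 / 782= 1.13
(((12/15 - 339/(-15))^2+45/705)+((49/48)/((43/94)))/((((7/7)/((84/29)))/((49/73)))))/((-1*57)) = -9.68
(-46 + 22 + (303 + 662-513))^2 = 183184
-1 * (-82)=82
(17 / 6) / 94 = 17 / 564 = 0.03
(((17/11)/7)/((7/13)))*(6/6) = 221/539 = 0.41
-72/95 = -0.76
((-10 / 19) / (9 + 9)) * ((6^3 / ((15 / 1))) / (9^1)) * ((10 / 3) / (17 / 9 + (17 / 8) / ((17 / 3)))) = -640 / 9291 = -0.07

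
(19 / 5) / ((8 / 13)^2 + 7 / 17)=54587 / 11355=4.81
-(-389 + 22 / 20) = 3879 / 10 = 387.90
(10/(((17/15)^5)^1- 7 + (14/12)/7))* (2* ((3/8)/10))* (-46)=2278125/327757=6.95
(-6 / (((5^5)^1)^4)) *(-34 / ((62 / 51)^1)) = 5202 / 2956390380859375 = 0.00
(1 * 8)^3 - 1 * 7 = 505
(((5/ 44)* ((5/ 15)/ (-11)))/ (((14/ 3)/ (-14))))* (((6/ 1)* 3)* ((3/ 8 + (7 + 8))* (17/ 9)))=10455/ 1936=5.40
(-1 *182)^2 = 33124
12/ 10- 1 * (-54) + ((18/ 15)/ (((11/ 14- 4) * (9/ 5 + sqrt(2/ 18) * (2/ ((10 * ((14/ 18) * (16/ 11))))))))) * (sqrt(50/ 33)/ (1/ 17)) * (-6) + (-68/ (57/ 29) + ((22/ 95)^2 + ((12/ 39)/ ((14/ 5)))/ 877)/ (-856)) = 19054303709383/ 924811496700 + 106624 * sqrt(66)/ 34353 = 45.82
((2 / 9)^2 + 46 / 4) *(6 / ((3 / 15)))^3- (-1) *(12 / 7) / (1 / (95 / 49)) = 320879920 / 1029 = 311836.66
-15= -15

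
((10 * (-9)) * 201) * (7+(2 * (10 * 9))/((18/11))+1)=-2134620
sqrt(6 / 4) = sqrt(6) / 2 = 1.22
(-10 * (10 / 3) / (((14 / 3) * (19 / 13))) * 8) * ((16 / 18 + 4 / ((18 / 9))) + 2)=-228800 / 1197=-191.14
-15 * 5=-75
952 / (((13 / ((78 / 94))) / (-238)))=-679728 / 47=-14462.30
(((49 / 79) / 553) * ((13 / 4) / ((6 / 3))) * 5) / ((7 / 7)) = 455 / 49928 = 0.01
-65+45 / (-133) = -8690 / 133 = -65.34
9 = 9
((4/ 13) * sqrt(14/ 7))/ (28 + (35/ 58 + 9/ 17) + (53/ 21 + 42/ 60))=207060 * sqrt(2)/ 21774259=0.01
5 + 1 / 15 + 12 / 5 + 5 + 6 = 277 / 15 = 18.47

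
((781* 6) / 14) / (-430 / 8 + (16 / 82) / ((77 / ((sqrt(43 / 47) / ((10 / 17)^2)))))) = -1959888133087500 / 314728082607781-244307421600* sqrt(2021) / 13533307552134583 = -6.23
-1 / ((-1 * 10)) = 1 / 10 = 0.10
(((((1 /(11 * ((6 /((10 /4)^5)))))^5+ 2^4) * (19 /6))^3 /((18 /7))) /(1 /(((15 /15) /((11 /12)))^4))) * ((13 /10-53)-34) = -37596195783255942322998186937050828827594987136795851763361873 /2036951650514960956881809054380791799591390898332631040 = -18457087.96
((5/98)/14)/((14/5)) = 25/19208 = 0.00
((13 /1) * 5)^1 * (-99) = -6435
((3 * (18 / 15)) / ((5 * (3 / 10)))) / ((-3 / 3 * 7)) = -12 / 35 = -0.34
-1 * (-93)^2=-8649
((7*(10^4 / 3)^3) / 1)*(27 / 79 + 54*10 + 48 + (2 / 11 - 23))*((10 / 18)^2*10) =860020000000000000000 / 1900503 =452522305936901.97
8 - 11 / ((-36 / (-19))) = 79 / 36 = 2.19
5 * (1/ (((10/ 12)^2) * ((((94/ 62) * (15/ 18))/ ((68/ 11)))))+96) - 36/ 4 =6543003/ 12925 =506.23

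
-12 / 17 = -0.71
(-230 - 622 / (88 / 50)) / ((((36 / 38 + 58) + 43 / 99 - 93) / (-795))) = -1744854075 / 126472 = -13796.37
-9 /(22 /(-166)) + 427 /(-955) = 708688 /10505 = 67.46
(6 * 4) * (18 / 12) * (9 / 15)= 108 / 5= 21.60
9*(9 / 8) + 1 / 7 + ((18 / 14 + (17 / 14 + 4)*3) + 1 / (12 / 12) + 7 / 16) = 3207 / 112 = 28.63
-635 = -635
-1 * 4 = -4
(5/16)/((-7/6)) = -15/56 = -0.27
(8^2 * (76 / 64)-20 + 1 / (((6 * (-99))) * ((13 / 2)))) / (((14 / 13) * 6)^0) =216215 / 3861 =56.00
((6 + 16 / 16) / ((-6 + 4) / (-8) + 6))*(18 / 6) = 84 / 25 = 3.36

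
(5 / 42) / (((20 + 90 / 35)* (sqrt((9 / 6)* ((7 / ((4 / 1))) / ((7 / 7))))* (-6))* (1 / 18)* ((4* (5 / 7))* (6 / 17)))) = -0.01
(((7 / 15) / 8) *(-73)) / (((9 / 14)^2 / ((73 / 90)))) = -1827847 / 218700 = -8.36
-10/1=-10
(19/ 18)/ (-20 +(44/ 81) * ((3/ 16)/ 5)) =-570/ 10789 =-0.05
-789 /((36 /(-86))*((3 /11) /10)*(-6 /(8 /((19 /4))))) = -9951920 /513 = -19399.45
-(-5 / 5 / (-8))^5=-0.00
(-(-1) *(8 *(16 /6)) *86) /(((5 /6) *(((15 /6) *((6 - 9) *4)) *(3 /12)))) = -22016 /75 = -293.55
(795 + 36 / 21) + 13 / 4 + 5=804.96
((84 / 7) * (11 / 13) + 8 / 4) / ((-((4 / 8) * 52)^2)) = -79 / 4394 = -0.02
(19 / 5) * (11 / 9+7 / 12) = 247 / 36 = 6.86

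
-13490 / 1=-13490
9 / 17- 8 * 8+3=-1028 / 17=-60.47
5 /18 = 0.28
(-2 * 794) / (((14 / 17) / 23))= -310454 / 7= -44350.57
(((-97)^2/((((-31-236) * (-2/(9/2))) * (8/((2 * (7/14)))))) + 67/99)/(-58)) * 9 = -102941/62656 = -1.64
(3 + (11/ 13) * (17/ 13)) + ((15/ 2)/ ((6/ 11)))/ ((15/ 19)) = 43649/ 2028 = 21.52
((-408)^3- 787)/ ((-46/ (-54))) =-1833788673/ 23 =-79729942.30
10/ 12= 5/ 6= 0.83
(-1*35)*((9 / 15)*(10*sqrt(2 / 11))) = -210*sqrt(22) / 11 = -89.54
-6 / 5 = -1.20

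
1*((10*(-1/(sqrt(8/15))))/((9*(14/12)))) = -5*sqrt(30)/21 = -1.30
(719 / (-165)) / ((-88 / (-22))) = -719 / 660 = -1.09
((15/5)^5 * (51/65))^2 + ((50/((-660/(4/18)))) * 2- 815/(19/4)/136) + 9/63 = 206265283732091/5674318650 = 36350.67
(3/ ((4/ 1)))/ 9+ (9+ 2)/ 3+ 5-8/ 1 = 3/ 4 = 0.75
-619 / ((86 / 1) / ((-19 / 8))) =11761 / 688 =17.09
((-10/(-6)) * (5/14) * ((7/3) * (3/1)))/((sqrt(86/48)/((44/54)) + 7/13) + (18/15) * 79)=19495762000/445954588269 - 6971250 * sqrt(258)/148651529423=0.04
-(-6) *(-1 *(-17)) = 102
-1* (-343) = 343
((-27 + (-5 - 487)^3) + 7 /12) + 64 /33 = -5240202549 /44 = -119095512.48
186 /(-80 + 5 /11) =-2046 /875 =-2.34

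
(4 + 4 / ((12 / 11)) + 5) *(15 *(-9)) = -1710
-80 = -80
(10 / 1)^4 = 10000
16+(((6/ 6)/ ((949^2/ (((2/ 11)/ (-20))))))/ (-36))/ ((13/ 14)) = 370903515847/ 23181469740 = 16.00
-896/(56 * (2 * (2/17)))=-68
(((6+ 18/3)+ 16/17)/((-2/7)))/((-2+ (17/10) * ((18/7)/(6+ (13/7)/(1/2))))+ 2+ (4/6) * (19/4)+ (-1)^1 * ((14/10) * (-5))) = -6600/1547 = -4.27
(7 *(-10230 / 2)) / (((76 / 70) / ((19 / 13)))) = -1253175 / 26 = -48199.04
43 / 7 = 6.14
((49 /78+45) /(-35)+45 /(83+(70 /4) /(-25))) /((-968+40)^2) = -1700557 /1934899599360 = -0.00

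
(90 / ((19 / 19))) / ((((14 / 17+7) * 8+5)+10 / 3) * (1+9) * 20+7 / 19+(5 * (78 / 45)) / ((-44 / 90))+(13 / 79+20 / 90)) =227356470 / 35789297639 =0.01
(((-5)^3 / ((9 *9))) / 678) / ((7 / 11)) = -0.00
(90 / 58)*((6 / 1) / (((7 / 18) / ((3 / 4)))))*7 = 3645 / 29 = 125.69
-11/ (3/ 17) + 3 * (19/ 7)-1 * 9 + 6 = -1201/ 21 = -57.19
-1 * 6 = -6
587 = 587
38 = 38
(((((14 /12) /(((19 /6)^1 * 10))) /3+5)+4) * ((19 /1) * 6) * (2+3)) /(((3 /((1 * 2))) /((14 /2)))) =71918 /3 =23972.67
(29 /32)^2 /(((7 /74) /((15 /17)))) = 466755 /60928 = 7.66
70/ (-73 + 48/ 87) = -2030/ 2101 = -0.97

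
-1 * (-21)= 21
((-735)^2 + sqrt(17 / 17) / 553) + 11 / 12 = 540225.92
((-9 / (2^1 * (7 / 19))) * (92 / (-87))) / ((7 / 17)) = 31.37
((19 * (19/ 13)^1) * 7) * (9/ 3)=7581/ 13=583.15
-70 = -70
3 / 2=1.50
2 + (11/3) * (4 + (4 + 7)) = 57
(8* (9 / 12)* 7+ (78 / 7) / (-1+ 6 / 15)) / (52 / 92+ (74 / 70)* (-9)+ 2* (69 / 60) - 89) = -7544 / 30799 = -0.24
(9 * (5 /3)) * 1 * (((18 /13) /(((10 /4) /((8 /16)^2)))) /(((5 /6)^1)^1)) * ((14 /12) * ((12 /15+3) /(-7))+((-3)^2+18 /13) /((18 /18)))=102681 /4225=24.30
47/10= 4.70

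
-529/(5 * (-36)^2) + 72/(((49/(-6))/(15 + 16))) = -86806081/317520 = -273.39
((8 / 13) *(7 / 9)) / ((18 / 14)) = 392 / 1053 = 0.37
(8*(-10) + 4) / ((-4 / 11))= 209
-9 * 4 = -36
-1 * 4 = -4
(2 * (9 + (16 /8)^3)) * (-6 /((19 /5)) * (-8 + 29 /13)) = 76500 /247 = 309.72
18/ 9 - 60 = -58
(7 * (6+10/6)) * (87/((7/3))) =2001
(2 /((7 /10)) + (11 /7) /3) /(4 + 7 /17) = 1207 /1575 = 0.77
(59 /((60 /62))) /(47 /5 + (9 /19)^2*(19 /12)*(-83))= -69502 /22899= -3.04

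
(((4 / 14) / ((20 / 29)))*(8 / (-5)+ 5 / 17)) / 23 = -3219 / 136850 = -0.02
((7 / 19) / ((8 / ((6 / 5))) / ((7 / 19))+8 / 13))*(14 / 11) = 13377 / 533786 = 0.03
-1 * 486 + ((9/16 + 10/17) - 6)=-133511/272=-490.85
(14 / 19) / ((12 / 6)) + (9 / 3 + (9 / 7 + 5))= 1284 / 133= 9.65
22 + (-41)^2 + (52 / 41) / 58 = 2024893 / 1189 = 1703.02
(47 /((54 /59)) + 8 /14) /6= 8.65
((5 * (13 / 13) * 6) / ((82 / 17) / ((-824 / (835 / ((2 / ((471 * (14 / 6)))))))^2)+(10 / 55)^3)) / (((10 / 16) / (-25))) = -12290551961600 / 15318244424550649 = -0.00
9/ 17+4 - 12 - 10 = -297/ 17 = -17.47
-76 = -76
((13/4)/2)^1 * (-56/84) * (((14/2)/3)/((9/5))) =-455/324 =-1.40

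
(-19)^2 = 361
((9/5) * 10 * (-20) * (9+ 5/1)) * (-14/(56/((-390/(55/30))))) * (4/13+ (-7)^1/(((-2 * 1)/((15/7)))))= -2092745.45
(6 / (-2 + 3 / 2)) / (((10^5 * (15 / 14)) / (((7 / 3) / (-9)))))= 49 / 1687500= 0.00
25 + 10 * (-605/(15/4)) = -4765/3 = -1588.33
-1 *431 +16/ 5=-2139/ 5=-427.80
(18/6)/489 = 0.01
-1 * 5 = -5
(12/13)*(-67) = -61.85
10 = 10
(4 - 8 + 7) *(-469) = -1407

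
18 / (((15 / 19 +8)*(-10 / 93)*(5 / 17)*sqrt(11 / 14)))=-270351*sqrt(154) / 45925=-73.05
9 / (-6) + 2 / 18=-25 / 18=-1.39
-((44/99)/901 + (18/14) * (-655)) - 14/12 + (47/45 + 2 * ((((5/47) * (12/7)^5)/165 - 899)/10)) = 31107164253521/46973917914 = 662.22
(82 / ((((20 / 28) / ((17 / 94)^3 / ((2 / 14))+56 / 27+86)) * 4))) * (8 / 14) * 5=81018349669 / 11212884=7225.47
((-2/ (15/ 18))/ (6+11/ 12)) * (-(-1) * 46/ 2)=-3312/ 415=-7.98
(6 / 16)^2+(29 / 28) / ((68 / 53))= 0.95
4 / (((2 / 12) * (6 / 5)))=20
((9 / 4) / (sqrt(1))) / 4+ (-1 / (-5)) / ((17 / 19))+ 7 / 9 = 19141 / 12240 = 1.56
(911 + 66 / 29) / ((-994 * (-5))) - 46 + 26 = -571223 / 28826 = -19.82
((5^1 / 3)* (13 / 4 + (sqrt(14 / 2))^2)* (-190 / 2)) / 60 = -3895 / 144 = -27.05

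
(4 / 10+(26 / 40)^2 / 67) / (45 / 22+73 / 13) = 1557127 / 29359400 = 0.05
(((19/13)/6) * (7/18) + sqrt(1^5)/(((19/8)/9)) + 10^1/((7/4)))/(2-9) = -1792345/1307124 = -1.37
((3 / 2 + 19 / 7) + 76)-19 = 857 / 14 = 61.21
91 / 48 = 1.90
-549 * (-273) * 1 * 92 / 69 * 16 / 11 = 290670.55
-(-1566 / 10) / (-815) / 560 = -783 / 2282000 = -0.00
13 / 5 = 2.60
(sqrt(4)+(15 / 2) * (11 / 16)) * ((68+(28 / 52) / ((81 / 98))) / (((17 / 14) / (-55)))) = -3186723925 / 143208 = -22252.42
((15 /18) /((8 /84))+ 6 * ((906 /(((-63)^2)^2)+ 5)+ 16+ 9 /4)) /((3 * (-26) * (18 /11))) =-11417422643 /9829847664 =-1.16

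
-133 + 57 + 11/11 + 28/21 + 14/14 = -218/3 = -72.67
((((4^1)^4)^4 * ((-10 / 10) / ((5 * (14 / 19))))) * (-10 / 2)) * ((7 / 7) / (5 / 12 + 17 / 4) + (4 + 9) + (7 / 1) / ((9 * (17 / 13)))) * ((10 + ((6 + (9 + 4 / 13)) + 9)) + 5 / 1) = 44051410454577152 / 13923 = 3163930938344.98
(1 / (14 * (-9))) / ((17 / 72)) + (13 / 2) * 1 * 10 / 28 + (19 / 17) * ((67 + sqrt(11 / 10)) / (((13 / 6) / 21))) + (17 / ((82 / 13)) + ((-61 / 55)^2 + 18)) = 1197 * sqrt(110) / 1105 + 575596820943 / 767466700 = 761.36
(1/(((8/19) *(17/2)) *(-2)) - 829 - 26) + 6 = -115483/136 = -849.14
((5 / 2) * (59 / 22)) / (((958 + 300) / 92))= 6785 / 13838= 0.49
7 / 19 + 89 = 1698 / 19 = 89.37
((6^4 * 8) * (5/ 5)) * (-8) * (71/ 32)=-184032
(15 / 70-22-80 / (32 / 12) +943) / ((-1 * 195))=-4159 / 910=-4.57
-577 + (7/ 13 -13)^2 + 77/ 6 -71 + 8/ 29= -14103143/ 29406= -479.60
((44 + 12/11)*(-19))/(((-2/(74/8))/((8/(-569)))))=-55.71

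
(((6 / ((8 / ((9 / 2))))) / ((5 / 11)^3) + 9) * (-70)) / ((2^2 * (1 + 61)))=-12.68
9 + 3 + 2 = 14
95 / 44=2.16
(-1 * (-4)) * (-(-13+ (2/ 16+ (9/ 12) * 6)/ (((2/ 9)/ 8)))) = -614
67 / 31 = 2.16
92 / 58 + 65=1931 / 29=66.59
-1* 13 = -13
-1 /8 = -0.12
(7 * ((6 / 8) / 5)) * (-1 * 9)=-9.45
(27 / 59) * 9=243 / 59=4.12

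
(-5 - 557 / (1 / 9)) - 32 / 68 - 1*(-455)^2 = -3604739 / 17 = -212043.47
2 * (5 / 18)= 5 / 9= 0.56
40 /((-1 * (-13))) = 40 /13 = 3.08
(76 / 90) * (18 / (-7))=-76 / 35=-2.17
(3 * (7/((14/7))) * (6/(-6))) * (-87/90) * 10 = 203/2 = 101.50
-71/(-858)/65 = 71/55770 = 0.00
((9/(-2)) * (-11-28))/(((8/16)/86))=30186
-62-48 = -110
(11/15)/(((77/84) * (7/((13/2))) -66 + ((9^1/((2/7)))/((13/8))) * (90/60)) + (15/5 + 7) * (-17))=-286/80315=-0.00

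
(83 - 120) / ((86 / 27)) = -999 / 86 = -11.62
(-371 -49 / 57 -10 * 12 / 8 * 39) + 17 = -53572 / 57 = -939.86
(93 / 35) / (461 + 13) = 0.01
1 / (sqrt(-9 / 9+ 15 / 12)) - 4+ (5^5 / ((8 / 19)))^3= 209320068358351 / 512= 408828258512.40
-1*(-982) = 982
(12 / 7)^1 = 12 / 7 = 1.71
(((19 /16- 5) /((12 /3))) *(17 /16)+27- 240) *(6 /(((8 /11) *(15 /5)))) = -2410639 /4096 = -588.53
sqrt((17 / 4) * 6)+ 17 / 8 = 7.17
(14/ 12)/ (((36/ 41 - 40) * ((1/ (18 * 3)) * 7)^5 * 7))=-116.39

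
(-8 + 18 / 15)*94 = -3196 / 5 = -639.20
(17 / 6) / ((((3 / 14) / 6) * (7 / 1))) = 11.33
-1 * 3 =-3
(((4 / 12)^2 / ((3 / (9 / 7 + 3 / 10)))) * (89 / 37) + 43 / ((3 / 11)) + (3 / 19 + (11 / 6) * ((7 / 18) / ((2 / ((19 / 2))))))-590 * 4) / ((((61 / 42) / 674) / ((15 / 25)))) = -212858461097 / 347700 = -612189.99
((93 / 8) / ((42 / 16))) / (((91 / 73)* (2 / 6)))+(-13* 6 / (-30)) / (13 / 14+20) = 10061819 / 933205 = 10.78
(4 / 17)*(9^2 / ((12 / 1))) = 27 / 17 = 1.59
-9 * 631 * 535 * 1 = -3038265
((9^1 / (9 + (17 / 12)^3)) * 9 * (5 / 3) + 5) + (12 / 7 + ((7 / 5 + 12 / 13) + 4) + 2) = 49232786 / 1862315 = 26.44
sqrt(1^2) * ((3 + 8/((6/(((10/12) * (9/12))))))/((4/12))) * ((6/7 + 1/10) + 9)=16031/140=114.51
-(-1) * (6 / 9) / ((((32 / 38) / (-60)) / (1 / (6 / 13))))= -1235 / 12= -102.92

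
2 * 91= 182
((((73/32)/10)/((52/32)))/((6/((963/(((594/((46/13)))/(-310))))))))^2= 31016467593049/17915287104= 1731.28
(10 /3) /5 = 2 /3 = 0.67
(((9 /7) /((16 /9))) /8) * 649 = 52569 /896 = 58.67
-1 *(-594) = 594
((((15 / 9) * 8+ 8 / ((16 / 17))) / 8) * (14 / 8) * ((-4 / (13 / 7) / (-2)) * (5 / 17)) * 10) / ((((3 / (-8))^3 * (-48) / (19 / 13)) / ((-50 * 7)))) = -2134317500 / 698139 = -3057.15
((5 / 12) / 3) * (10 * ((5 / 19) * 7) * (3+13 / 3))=9625 / 513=18.76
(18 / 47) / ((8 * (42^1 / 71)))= 213 / 2632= 0.08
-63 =-63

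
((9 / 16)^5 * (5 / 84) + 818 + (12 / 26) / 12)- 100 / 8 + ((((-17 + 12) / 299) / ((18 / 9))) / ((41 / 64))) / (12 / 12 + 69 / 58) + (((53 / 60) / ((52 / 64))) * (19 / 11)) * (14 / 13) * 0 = 36821509246317331 / 45710577762304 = 805.54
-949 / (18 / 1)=-949 / 18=-52.72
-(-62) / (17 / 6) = 372 / 17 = 21.88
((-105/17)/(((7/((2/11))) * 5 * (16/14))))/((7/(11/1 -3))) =-6/187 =-0.03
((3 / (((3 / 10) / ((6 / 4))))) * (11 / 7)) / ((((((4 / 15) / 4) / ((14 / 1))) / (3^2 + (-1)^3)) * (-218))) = -19800 / 109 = -181.65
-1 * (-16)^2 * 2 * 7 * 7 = -25088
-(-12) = 12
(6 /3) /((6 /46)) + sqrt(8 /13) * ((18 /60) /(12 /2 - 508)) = 15.33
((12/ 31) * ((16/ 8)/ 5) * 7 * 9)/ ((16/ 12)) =7.32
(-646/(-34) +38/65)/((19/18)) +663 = 44301/65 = 681.55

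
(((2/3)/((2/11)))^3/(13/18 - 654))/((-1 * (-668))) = -121/1071138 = -0.00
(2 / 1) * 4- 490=-482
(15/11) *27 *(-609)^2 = 13655164.09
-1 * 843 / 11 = -843 / 11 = -76.64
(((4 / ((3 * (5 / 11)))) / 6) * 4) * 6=176 / 15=11.73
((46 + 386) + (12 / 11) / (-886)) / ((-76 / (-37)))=38944905 / 185174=210.32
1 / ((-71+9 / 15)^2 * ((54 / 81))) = 75 / 247808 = 0.00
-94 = -94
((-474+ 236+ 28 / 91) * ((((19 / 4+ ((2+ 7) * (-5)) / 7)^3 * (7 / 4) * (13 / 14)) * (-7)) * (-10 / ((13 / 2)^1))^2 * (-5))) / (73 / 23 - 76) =-18446751525 / 8877232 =-2077.98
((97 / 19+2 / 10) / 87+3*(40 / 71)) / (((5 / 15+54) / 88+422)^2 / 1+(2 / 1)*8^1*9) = 0.00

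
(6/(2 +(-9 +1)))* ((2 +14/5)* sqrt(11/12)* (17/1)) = -68* sqrt(33)/5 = -78.13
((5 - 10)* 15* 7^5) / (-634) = 1260525 / 634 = 1988.21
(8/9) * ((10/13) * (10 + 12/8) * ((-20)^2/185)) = 73600/4329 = 17.00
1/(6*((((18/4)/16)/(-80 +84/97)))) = -122816/2619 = -46.89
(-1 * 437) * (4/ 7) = -1748/ 7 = -249.71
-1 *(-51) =51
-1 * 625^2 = -390625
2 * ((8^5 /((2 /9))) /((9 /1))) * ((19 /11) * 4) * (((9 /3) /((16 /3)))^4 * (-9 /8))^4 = 230995643722081647219 /6341068275337658368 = 36.43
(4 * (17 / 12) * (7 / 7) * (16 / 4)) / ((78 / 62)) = 2108 / 117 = 18.02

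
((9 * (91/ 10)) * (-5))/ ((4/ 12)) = -2457/ 2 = -1228.50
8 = 8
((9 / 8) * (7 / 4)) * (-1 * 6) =-11.81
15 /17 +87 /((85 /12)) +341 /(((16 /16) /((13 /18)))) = 396947 /1530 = 259.44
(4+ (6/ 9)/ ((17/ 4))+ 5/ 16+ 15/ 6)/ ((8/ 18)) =15.68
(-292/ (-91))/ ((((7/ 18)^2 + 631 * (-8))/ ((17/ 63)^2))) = -337552/ 7292707877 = -0.00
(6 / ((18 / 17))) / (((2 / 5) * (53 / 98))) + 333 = 57112 / 159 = 359.19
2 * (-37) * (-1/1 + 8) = -518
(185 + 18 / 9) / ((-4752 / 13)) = -221 / 432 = -0.51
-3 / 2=-1.50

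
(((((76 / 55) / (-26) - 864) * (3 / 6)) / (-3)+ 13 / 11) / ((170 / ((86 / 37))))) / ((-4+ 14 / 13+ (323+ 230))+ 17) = 6695831 / 1912757550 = 0.00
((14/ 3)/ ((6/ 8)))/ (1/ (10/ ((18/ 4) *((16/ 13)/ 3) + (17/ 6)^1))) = 2912/ 219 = 13.30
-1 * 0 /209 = 0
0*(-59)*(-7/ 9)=0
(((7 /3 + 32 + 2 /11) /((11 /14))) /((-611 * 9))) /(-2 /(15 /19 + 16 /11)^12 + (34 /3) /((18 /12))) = -903016896766614002952213621956366453 /854070682507977412178873958570641984985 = -0.00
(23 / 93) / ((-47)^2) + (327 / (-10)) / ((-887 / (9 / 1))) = 0.33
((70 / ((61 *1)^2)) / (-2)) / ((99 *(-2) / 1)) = 35 / 736758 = 0.00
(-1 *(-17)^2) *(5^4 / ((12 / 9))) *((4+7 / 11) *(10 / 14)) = -448630.28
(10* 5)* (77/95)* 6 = 243.16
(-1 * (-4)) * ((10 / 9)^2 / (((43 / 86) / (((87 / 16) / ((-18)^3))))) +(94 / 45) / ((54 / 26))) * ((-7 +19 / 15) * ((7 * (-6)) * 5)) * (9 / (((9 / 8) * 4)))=951212374 / 98415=9665.32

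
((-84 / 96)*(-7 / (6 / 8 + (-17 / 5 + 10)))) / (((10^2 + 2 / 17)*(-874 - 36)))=-17 / 1858584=-0.00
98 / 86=49 / 43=1.14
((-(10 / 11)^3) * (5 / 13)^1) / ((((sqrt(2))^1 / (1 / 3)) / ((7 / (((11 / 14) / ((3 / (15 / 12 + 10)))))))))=-196000 * sqrt(2) / 1712997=-0.16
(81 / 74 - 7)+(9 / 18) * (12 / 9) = -5.24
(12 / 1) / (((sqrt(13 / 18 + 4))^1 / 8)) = 288 * sqrt(170) / 85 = 44.18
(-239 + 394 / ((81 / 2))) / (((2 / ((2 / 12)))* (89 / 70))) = -649985 / 43254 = -15.03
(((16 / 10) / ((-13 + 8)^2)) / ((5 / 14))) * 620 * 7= 97216 / 125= 777.73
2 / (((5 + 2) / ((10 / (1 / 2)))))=40 / 7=5.71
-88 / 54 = -44 / 27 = -1.63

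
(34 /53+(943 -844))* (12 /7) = 170.81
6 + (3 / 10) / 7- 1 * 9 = -207 / 70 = -2.96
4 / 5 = 0.80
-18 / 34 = -0.53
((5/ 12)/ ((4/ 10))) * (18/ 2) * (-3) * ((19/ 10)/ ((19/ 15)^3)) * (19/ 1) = -151875/ 304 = -499.59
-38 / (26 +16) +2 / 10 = -74 / 105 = -0.70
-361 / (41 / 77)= -27797 / 41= -677.98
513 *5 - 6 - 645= 1914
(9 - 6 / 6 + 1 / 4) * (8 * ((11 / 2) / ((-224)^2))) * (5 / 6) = 605 / 100352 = 0.01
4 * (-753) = -3012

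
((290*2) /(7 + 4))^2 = 336400 /121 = 2780.17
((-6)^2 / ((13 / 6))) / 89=216 / 1157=0.19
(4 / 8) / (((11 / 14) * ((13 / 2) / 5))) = 70 / 143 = 0.49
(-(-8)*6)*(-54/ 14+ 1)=-960/ 7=-137.14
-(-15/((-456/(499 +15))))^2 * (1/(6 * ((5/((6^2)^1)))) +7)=-13540045/5776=-2344.19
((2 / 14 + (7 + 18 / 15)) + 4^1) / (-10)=-216 / 175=-1.23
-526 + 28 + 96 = -402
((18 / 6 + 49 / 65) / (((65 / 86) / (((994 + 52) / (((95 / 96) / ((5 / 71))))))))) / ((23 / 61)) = 128534889984 / 131089075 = 980.52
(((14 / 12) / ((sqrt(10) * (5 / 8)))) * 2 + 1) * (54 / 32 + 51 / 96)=71 / 32 + 497 * sqrt(10) / 600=4.84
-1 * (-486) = 486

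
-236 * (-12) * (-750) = -2124000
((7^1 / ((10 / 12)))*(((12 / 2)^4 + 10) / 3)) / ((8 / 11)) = 50281 / 10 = 5028.10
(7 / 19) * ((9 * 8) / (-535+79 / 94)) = -752 / 15143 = -0.05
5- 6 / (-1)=11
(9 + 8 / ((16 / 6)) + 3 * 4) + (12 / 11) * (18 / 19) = 5232 / 209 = 25.03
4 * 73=292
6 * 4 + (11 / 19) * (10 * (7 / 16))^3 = 72.48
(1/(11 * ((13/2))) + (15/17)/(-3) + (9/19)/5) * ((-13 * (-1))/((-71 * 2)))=21408/1261315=0.02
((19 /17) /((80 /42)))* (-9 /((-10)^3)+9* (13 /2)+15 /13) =309471183 /8840000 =35.01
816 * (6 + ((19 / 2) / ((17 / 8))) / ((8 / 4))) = 6720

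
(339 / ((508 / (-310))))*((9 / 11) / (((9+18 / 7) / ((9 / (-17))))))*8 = 61.95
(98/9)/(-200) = -0.05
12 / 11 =1.09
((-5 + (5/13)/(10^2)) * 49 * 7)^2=198521040249/67600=2936701.78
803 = 803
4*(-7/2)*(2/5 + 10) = -728/5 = -145.60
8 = 8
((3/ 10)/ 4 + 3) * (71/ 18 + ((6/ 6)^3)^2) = 3649/ 240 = 15.20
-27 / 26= -1.04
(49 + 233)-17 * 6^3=-3390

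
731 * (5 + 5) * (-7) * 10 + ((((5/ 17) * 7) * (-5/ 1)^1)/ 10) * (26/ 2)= -17398255/ 34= -511713.38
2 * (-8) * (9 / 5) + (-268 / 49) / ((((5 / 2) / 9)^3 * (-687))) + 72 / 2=10619892 / 1402625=7.57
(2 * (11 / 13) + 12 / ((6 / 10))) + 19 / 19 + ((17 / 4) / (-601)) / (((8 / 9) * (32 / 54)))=90721337 / 4000256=22.68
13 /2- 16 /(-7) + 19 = 389 /14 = 27.79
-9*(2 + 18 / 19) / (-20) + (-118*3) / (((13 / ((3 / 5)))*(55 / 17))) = -252936 / 67925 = -3.72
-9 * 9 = -81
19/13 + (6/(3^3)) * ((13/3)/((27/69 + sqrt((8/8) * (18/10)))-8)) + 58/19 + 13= 8599984589/494719758-6877 * sqrt(5)/667638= 17.36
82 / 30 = 41 / 15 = 2.73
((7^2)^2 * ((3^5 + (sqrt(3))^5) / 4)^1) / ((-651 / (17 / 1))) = -472311 / 124 - 17493 * sqrt(3) / 124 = -4053.30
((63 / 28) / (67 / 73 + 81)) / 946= 657 / 22628320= 0.00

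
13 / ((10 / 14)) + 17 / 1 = 176 / 5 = 35.20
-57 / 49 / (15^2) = -19 / 3675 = -0.01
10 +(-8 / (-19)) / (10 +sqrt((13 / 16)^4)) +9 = 987217 / 51851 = 19.04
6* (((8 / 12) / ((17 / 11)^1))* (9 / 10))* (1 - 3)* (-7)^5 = 6655572 / 85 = 78300.85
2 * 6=12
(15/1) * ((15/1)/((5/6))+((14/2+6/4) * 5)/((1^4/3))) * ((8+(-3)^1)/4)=21825/8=2728.12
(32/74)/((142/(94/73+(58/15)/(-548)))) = 1536892/394089405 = 0.00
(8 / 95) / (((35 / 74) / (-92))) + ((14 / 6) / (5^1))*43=36773 / 9975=3.69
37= 37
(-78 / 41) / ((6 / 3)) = -39 / 41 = -0.95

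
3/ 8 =0.38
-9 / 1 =-9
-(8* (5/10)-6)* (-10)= -20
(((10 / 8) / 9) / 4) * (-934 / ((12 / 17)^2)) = -674815 / 10368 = -65.09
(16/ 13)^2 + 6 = 7.51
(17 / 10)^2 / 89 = 289 / 8900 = 0.03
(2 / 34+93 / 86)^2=2778889 / 2137444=1.30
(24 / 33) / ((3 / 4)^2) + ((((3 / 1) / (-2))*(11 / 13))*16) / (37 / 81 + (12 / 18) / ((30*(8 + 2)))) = -9341584 / 217503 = -42.95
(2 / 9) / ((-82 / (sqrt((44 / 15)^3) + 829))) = -829 / 369 -88 * sqrt(165) / 83025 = -2.26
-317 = -317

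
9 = 9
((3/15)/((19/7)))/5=7/475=0.01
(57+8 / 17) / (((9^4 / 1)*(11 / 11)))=977 / 111537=0.01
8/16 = 0.50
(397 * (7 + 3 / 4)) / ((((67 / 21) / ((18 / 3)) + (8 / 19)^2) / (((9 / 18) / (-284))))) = -279898101 / 36637136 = -7.64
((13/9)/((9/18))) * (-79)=-2054/9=-228.22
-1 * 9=-9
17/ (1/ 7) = 119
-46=-46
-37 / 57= -0.65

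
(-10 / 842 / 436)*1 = -5 / 183556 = -0.00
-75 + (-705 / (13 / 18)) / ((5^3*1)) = -26913 / 325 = -82.81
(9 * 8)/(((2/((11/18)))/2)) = 44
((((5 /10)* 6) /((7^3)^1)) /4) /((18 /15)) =5 /2744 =0.00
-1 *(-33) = 33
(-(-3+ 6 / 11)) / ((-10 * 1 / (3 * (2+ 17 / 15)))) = -1269 / 550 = -2.31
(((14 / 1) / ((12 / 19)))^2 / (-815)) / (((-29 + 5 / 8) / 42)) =495292 / 555015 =0.89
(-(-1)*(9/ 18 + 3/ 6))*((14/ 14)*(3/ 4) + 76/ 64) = 31/ 16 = 1.94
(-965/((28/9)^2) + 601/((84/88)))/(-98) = -1246369/230496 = -5.41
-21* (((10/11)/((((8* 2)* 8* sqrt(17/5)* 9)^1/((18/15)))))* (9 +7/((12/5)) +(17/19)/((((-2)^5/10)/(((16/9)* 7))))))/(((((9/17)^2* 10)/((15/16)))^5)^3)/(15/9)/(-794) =19470084407396416716947763503536427343709* sqrt(85)/35561015499733271334721587995882328913096704975175680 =0.00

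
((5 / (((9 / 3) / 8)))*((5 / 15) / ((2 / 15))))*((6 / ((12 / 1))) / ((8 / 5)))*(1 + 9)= 625 / 6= 104.17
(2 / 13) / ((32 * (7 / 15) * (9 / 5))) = 25 / 4368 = 0.01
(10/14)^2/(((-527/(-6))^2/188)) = 169200/13608721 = 0.01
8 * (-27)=-216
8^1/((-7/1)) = -8/7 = -1.14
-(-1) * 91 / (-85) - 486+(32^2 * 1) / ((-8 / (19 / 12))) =-175883 / 255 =-689.74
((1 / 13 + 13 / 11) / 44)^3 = 91125 / 3892119517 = 0.00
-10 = -10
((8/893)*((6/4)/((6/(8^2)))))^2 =16384/797449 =0.02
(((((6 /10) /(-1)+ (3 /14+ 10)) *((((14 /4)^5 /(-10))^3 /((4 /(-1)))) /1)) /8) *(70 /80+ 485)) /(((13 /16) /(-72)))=-1228291148521671507 /655360000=-1874223554.26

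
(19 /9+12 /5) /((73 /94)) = 19082 /3285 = 5.81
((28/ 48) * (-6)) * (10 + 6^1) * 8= -448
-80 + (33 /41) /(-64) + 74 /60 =-3100751 /39360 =-78.78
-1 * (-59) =59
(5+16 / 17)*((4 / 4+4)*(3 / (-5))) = -303 / 17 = -17.82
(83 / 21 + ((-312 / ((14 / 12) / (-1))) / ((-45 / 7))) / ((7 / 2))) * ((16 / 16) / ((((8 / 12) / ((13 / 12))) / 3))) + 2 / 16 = -771 / 20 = -38.55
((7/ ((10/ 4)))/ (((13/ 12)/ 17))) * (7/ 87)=6664/ 1885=3.54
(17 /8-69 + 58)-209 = -1743 /8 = -217.88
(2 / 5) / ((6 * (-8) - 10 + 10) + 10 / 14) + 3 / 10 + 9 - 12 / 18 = 17129 / 1986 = 8.62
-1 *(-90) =90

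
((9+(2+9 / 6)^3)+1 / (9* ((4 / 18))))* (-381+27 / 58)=-9247749 / 464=-19930.49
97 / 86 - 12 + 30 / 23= -18925 / 1978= -9.57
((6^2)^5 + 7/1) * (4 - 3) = 60466183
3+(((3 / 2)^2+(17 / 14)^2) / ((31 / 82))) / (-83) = 363266 / 126077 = 2.88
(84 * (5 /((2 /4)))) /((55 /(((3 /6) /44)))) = 21 /121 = 0.17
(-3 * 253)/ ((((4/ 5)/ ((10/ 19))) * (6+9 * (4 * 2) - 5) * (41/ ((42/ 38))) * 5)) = -79695/ 2160946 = -0.04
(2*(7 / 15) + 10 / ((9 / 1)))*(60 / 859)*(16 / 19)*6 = 11776 / 16321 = 0.72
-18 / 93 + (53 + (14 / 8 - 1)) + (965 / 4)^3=27857702131 / 1984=14041180.51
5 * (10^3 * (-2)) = -10000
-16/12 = -1.33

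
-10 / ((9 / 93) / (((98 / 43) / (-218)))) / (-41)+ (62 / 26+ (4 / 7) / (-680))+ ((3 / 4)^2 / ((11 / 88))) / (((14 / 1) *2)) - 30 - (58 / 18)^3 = -528250226590661 / 8668753296840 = -60.94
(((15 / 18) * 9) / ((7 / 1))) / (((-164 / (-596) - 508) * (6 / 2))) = -745 / 1059114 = -0.00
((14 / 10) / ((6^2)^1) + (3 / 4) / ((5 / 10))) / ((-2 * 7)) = -277 / 2520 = -0.11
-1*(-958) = 958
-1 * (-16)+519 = 535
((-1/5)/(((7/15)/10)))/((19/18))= -540/133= -4.06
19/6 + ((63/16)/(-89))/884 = 11958563/3776448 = 3.17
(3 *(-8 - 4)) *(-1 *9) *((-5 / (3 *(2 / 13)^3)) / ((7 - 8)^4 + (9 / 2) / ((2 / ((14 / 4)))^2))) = -4745520 / 473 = -10032.81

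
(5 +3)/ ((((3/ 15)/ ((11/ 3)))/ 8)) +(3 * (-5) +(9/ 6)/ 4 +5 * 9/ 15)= 27881/ 24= 1161.71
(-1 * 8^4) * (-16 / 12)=16384 / 3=5461.33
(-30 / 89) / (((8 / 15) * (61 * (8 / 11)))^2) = -0.00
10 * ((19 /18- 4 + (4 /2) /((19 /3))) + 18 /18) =-2785 /171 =-16.29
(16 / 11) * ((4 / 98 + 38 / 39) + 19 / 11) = 922384 / 231231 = 3.99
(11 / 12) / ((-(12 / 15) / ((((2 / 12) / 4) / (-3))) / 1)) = 55 / 3456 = 0.02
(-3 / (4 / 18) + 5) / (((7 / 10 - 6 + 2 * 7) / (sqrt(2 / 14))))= -85 * sqrt(7) / 609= -0.37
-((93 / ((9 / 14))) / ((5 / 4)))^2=-3013696 / 225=-13394.20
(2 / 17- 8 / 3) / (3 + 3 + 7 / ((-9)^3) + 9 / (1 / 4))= -31590 / 520387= -0.06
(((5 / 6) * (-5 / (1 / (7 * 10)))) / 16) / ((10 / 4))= -7.29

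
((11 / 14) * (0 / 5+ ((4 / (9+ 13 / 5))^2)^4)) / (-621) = -550000000 / 2174571157141467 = -0.00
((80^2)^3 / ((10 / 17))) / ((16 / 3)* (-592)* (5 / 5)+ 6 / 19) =-508035072000 / 3599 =-141160064.46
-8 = -8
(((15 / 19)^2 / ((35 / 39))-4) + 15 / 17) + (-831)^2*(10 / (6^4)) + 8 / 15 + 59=83288250503 / 15465240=5385.51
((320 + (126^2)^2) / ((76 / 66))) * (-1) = -4158786984 / 19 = -218883525.47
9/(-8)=-9/8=-1.12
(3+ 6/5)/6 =7/10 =0.70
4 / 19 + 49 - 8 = 783 / 19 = 41.21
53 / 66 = 0.80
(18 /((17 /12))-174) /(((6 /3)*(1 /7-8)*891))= 3199 /277695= 0.01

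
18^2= 324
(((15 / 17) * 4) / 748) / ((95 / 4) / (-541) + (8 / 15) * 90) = 32460 / 329907083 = 0.00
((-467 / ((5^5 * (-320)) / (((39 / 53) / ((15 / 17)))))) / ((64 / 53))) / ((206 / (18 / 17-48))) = -2422329 / 32960000000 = -0.00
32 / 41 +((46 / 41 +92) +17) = 4547 / 41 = 110.90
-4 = -4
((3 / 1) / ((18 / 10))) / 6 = 5 / 18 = 0.28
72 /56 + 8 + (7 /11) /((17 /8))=12547 /1309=9.59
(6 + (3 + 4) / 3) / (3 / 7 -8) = -175 / 159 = -1.10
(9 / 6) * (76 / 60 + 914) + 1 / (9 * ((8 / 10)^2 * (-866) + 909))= 1095862759 / 798210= 1372.90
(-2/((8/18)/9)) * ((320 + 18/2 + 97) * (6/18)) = -5751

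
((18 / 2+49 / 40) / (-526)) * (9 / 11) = -3681 / 231440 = -0.02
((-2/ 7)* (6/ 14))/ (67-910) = 2/ 13769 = 0.00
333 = 333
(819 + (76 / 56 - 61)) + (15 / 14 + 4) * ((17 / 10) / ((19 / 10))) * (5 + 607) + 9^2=962219 / 266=3617.36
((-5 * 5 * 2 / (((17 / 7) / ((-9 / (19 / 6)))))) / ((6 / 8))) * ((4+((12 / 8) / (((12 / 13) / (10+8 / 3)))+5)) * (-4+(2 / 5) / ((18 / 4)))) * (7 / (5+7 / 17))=-15307600 / 1311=-11676.28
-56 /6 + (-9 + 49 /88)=-4693 /264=-17.78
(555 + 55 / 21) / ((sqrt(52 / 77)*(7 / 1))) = 5855*sqrt(1001) / 1911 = 96.94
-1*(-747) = 747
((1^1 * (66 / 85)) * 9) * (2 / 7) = 1188 / 595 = 2.00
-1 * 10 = -10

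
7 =7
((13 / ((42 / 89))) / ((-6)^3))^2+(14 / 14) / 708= 85838723 / 4855769856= 0.02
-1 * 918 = -918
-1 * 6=-6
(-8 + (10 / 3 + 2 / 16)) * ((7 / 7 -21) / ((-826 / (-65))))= 35425 / 4956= 7.15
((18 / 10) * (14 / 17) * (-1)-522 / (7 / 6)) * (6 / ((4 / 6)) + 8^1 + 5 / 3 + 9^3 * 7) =-2299172.12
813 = 813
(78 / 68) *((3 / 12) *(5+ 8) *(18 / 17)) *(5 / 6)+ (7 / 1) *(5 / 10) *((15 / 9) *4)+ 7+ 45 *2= 857447 / 6936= 123.62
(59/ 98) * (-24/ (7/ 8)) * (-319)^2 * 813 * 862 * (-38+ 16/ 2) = 12117797114670720/ 343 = 35328854561722.22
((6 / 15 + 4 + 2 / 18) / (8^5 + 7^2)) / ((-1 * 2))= -203 / 2953530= -0.00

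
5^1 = 5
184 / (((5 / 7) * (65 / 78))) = 309.12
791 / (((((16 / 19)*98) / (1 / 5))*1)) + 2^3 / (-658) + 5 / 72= 935321 / 473760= 1.97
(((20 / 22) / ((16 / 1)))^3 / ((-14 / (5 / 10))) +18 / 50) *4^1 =171727819 / 119257600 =1.44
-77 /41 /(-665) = 11 /3895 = 0.00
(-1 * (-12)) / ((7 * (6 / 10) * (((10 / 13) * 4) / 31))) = 403 / 14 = 28.79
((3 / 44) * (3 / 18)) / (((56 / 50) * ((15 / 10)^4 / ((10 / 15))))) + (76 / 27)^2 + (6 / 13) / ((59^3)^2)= 243919523093363189 / 30780358633313289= 7.92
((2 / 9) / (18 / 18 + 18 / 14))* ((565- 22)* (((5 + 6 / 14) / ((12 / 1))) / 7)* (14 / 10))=3439 / 720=4.78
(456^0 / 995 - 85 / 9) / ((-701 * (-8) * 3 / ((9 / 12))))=-42283 / 100439280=-0.00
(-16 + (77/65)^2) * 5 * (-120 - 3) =8976.96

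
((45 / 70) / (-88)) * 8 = -9 / 154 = -0.06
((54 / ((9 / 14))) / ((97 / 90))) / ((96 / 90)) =14175 / 194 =73.07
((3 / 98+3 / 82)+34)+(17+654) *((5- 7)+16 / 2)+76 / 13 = 106189459 / 26117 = 4065.91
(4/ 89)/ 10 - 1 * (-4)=1782/ 445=4.00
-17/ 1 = -17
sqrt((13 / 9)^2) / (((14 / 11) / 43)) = 6149 / 126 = 48.80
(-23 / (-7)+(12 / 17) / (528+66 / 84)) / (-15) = -2895749 / 13214355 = -0.22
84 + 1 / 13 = 1093 / 13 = 84.08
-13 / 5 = -2.60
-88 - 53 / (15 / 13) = -2009 / 15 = -133.93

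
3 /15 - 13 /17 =-0.56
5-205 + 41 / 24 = -4759 / 24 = -198.29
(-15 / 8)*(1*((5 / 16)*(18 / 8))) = -675 / 512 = -1.32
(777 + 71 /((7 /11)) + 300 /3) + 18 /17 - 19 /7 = 117443 /119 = 986.92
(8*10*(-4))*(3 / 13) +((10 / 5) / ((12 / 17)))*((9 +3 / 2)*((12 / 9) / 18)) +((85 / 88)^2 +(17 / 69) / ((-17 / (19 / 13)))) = -4421890207 / 62517312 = -70.73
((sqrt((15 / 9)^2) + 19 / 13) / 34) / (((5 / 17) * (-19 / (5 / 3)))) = -61 / 2223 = -0.03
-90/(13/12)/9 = -120/13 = -9.23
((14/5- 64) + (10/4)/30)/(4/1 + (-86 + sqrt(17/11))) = 3667 * sqrt(187)/4436820 + 1653817/2218410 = 0.76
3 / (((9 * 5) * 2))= 1 / 30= 0.03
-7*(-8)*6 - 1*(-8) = 344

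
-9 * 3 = -27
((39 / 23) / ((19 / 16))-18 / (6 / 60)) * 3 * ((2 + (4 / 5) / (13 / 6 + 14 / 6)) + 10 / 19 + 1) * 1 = -82380004 / 41515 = -1984.34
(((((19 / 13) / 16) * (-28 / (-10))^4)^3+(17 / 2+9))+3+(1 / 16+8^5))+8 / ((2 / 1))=282945794365164669 / 8582031250000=32969.56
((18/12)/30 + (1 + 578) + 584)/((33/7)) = 162827/660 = 246.71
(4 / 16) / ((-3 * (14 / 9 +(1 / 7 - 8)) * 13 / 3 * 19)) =63 / 392236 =0.00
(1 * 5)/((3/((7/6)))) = 35/18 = 1.94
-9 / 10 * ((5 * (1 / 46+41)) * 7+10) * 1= -119709 / 92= -1301.18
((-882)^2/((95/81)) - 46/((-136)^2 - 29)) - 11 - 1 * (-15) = 1163646736238/1754365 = 663286.57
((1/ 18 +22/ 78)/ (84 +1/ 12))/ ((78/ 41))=3239/ 1534689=0.00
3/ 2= 1.50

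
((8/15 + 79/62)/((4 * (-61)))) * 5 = -1681/45384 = -0.04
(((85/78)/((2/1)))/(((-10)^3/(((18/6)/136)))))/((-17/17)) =1/83200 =0.00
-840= -840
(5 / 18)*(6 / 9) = 5 / 27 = 0.19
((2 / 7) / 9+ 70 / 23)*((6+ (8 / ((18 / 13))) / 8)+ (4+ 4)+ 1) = 630524 / 13041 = 48.35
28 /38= 14 /19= 0.74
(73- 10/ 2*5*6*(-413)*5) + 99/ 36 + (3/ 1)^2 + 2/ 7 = 8675381/ 28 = 309835.04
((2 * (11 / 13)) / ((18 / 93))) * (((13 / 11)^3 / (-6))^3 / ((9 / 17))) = -429890089967 / 1250140993992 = -0.34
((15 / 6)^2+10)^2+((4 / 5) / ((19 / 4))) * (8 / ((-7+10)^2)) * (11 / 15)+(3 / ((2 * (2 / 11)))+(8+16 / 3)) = 58637053 / 205200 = 285.76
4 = 4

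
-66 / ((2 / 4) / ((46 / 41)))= -6072 / 41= -148.10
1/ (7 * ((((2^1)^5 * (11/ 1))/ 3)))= 3/ 2464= 0.00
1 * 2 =2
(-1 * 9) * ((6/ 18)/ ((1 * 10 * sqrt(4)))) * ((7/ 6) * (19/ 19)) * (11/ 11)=-7/ 40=-0.18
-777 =-777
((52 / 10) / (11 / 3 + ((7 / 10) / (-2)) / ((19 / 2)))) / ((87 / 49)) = 48412 / 60001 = 0.81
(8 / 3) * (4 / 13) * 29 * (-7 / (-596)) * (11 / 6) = 8932 / 17433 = 0.51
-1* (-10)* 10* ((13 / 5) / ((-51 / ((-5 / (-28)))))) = -325 / 357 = -0.91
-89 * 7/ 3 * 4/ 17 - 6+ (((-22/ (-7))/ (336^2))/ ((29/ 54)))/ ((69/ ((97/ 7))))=-286777844207/ 5227188288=-54.86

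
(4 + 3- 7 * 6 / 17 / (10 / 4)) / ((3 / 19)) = 9709 / 255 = 38.07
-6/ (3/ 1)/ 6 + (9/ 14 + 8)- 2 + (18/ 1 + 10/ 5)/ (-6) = 2.98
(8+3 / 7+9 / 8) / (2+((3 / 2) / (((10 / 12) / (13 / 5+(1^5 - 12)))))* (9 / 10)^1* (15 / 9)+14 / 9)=-120375 / 240968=-0.50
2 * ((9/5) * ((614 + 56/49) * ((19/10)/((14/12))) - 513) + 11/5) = 2161016/1225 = 1764.09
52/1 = 52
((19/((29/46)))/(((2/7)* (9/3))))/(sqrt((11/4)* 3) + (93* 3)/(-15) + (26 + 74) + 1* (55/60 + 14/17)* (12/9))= 199835048280/475259193131-1193468850* sqrt(33)/475259193131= 0.41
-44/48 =-11/12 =-0.92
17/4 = 4.25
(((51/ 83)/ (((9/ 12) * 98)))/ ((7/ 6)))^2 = 41616/ 810483961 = 0.00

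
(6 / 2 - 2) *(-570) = -570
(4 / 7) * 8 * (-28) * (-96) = 12288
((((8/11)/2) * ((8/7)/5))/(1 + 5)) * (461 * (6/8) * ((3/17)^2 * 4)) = 66384/111265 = 0.60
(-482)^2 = 232324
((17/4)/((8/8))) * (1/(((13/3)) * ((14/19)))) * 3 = 2907/728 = 3.99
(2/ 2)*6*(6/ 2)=18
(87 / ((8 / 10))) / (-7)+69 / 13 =-10.23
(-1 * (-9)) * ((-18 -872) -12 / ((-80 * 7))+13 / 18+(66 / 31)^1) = -34651193 / 4340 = -7984.15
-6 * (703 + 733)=-8616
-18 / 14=-9 / 7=-1.29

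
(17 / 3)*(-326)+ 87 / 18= -3685 / 2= -1842.50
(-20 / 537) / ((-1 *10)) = 2 / 537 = 0.00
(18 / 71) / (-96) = -3 / 1136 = -0.00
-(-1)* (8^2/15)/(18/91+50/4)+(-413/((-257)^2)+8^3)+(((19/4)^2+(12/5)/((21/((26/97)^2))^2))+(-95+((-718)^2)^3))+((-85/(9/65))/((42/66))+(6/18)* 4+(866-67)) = 65317322104759537912766990553486704227/476740124619696569520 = 137008233063798099.54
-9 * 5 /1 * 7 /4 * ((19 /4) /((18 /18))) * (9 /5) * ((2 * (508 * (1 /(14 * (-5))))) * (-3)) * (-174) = 51013233 /10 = 5101323.30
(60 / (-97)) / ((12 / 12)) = -60 / 97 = -0.62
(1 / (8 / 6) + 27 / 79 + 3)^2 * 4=1671849 / 24964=66.97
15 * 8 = 120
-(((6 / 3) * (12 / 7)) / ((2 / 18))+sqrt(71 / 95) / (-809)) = -216 / 7+sqrt(6745) / 76855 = -30.86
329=329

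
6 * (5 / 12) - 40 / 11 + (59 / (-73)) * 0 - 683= -15051 / 22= -684.14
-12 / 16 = -3 / 4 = -0.75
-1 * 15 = -15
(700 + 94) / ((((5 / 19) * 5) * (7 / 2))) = 30172 / 175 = 172.41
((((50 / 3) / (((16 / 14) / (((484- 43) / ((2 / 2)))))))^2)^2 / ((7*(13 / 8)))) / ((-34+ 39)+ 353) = 62563853977734375 / 148928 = 420094636184.83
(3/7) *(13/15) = 13/35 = 0.37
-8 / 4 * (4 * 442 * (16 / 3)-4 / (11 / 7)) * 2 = -1244336 / 33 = -37707.15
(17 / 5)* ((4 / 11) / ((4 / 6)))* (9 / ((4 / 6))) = 25.04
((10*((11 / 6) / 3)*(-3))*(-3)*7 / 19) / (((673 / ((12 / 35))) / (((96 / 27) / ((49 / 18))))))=8448 / 626563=0.01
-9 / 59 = -0.15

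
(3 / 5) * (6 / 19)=18 / 95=0.19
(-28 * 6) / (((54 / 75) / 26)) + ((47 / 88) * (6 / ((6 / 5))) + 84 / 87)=-46418563 / 7656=-6063.03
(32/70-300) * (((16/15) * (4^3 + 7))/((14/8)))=-47639296/3675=-12963.07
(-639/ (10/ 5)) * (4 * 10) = -12780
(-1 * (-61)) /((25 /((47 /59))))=2867 /1475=1.94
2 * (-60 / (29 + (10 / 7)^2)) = -1960 / 507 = -3.87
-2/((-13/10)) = 20/13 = 1.54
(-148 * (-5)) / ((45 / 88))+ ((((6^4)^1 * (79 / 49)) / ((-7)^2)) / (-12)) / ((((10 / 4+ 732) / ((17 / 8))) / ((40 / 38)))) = 872787859484 / 603128799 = 1447.10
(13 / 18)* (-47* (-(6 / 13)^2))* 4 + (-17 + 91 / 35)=944 / 65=14.52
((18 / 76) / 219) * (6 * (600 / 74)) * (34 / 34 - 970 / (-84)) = 237150 / 359233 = 0.66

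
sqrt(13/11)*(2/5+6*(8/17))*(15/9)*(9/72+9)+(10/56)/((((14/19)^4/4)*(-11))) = -651605/2958032+10001*sqrt(143)/2244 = 53.07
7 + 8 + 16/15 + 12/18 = 251/15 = 16.73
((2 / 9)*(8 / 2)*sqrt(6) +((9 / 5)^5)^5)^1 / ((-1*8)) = -717897987691852588770249 / 2384185791015625000 - sqrt(6) / 9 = -301108.51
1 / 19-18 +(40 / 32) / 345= -94097 / 5244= -17.94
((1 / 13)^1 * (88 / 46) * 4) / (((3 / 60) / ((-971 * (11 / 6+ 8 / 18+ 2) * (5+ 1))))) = -263179840 / 897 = -293400.04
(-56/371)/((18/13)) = -52/477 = -0.11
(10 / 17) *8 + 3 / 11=931 / 187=4.98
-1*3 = -3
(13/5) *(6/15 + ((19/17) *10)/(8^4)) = 911391/870400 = 1.05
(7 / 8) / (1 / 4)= 7 / 2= 3.50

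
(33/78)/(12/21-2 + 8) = 77/1196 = 0.06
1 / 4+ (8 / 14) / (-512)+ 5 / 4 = 1343 / 896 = 1.50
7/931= 0.01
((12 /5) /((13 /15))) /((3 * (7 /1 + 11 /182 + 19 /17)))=2856 /25303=0.11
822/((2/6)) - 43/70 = 172577/70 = 2465.39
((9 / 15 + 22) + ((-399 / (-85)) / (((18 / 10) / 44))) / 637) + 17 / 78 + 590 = 28449241 / 46410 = 613.00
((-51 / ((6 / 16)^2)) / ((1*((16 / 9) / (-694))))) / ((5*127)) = 141576 / 635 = 222.95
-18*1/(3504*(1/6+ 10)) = -9/17812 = -0.00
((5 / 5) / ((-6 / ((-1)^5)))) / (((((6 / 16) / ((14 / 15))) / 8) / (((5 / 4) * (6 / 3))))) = 224 / 27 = 8.30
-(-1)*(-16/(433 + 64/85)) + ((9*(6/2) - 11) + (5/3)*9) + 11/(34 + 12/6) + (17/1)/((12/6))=52784317/1327284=39.77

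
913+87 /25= 22912 /25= 916.48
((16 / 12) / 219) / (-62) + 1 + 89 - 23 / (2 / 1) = 3197615 / 40734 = 78.50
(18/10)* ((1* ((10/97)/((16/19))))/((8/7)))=1197/6208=0.19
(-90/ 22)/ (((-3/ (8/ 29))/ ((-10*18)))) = -21600/ 319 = -67.71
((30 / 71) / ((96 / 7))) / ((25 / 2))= 0.00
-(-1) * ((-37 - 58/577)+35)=-1212/577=-2.10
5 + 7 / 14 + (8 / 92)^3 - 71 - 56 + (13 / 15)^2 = -661114679 / 5475150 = -120.75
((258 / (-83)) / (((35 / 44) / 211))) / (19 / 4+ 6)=-222816 / 2905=-76.70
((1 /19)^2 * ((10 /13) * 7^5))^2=1282.56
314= 314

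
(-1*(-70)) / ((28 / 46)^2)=2645 / 14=188.93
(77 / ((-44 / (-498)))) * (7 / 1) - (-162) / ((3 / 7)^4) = 21805 / 2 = 10902.50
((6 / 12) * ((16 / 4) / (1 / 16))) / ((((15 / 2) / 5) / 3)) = 64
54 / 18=3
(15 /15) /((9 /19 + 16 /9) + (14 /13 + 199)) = 2223 /449776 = 0.00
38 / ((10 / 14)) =53.20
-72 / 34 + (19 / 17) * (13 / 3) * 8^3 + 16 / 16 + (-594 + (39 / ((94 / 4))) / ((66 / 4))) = 49693073 / 26367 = 1884.67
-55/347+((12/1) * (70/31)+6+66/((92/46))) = 709298/10757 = 65.94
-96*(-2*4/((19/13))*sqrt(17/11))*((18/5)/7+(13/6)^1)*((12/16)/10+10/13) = 3954512*sqrt(187)/36575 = 1478.53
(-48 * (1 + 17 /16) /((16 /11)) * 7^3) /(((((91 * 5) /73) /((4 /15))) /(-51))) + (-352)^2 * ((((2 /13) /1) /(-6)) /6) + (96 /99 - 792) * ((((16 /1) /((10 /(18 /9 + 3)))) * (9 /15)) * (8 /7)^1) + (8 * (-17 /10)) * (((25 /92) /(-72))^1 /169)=24819863538919 /538738200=46070.36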